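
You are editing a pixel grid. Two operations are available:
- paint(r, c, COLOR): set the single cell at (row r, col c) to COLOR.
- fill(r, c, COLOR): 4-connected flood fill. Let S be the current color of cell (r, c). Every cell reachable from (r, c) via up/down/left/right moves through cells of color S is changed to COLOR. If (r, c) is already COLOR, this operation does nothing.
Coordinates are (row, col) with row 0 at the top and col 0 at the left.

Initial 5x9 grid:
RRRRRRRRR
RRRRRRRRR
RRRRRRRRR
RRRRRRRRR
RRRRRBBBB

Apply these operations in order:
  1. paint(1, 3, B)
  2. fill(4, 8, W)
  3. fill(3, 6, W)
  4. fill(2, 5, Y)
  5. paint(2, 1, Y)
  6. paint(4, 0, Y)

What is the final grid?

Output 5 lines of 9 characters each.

After op 1 paint(1,3,B):
RRRRRRRRR
RRRBRRRRR
RRRRRRRRR
RRRRRRRRR
RRRRRBBBB
After op 2 fill(4,8,W) [4 cells changed]:
RRRRRRRRR
RRRBRRRRR
RRRRRRRRR
RRRRRRRRR
RRRRRWWWW
After op 3 fill(3,6,W) [40 cells changed]:
WWWWWWWWW
WWWBWWWWW
WWWWWWWWW
WWWWWWWWW
WWWWWWWWW
After op 4 fill(2,5,Y) [44 cells changed]:
YYYYYYYYY
YYYBYYYYY
YYYYYYYYY
YYYYYYYYY
YYYYYYYYY
After op 5 paint(2,1,Y):
YYYYYYYYY
YYYBYYYYY
YYYYYYYYY
YYYYYYYYY
YYYYYYYYY
After op 6 paint(4,0,Y):
YYYYYYYYY
YYYBYYYYY
YYYYYYYYY
YYYYYYYYY
YYYYYYYYY

Answer: YYYYYYYYY
YYYBYYYYY
YYYYYYYYY
YYYYYYYYY
YYYYYYYYY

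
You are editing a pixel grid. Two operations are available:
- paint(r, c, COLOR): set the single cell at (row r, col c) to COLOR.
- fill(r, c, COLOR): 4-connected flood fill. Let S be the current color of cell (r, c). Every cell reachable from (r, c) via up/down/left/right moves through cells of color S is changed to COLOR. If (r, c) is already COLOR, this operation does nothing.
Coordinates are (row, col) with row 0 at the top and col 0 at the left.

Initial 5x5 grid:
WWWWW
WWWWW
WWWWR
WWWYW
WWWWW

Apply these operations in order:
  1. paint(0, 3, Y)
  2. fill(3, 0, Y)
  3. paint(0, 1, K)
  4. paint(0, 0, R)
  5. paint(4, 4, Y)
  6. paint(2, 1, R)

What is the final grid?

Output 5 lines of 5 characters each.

After op 1 paint(0,3,Y):
WWWYW
WWWWW
WWWWR
WWWYW
WWWWW
After op 2 fill(3,0,Y) [22 cells changed]:
YYYYY
YYYYY
YYYYR
YYYYY
YYYYY
After op 3 paint(0,1,K):
YKYYY
YYYYY
YYYYR
YYYYY
YYYYY
After op 4 paint(0,0,R):
RKYYY
YYYYY
YYYYR
YYYYY
YYYYY
After op 5 paint(4,4,Y):
RKYYY
YYYYY
YYYYR
YYYYY
YYYYY
After op 6 paint(2,1,R):
RKYYY
YYYYY
YRYYR
YYYYY
YYYYY

Answer: RKYYY
YYYYY
YRYYR
YYYYY
YYYYY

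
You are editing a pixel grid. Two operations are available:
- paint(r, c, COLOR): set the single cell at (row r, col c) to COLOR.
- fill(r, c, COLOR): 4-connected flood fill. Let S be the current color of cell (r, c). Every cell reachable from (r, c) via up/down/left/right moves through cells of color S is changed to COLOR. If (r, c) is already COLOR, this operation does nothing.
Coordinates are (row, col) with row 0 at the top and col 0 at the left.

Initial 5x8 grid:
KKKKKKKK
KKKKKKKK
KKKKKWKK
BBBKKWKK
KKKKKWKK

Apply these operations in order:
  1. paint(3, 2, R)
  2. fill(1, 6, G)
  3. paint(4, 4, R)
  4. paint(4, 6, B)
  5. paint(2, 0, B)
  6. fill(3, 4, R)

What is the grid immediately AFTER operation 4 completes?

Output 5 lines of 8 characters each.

After op 1 paint(3,2,R):
KKKKKKKK
KKKKKKKK
KKKKKWKK
BBRKKWKK
KKKKKWKK
After op 2 fill(1,6,G) [34 cells changed]:
GGGGGGGG
GGGGGGGG
GGGGGWGG
BBRGGWGG
GGGGGWGG
After op 3 paint(4,4,R):
GGGGGGGG
GGGGGGGG
GGGGGWGG
BBRGGWGG
GGGGRWGG
After op 4 paint(4,6,B):
GGGGGGGG
GGGGGGGG
GGGGGWGG
BBRGGWGG
GGGGRWBG

Answer: GGGGGGGG
GGGGGGGG
GGGGGWGG
BBRGGWGG
GGGGRWBG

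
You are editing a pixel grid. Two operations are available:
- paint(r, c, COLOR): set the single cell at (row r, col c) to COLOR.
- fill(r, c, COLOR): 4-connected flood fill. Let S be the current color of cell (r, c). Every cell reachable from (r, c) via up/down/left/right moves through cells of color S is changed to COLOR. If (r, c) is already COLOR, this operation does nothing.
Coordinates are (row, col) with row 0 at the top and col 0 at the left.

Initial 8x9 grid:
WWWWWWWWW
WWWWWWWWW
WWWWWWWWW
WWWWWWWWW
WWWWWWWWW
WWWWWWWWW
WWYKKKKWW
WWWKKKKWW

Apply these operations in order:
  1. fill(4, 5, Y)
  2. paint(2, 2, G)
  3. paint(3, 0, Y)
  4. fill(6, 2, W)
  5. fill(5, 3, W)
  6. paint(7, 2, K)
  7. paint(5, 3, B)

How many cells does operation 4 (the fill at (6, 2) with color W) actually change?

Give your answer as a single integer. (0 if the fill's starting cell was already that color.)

Answer: 63

Derivation:
After op 1 fill(4,5,Y) [63 cells changed]:
YYYYYYYYY
YYYYYYYYY
YYYYYYYYY
YYYYYYYYY
YYYYYYYYY
YYYYYYYYY
YYYKKKKYY
YYYKKKKYY
After op 2 paint(2,2,G):
YYYYYYYYY
YYYYYYYYY
YYGYYYYYY
YYYYYYYYY
YYYYYYYYY
YYYYYYYYY
YYYKKKKYY
YYYKKKKYY
After op 3 paint(3,0,Y):
YYYYYYYYY
YYYYYYYYY
YYGYYYYYY
YYYYYYYYY
YYYYYYYYY
YYYYYYYYY
YYYKKKKYY
YYYKKKKYY
After op 4 fill(6,2,W) [63 cells changed]:
WWWWWWWWW
WWWWWWWWW
WWGWWWWWW
WWWWWWWWW
WWWWWWWWW
WWWWWWWWW
WWWKKKKWW
WWWKKKKWW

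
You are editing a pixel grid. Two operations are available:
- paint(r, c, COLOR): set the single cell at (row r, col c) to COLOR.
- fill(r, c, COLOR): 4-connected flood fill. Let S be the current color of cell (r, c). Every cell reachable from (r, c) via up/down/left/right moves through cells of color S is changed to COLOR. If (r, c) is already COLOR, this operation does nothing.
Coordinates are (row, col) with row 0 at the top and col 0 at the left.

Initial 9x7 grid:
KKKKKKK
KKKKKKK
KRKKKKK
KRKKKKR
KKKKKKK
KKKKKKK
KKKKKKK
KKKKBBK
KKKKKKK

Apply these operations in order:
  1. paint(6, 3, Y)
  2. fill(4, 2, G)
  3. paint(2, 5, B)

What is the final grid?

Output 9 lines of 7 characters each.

After op 1 paint(6,3,Y):
KKKKKKK
KKKKKKK
KRKKKKK
KRKKKKR
KKKKKKK
KKKKKKK
KKKYKKK
KKKKBBK
KKKKKKK
After op 2 fill(4,2,G) [57 cells changed]:
GGGGGGG
GGGGGGG
GRGGGGG
GRGGGGR
GGGGGGG
GGGGGGG
GGGYGGG
GGGGBBG
GGGGGGG
After op 3 paint(2,5,B):
GGGGGGG
GGGGGGG
GRGGGBG
GRGGGGR
GGGGGGG
GGGGGGG
GGGYGGG
GGGGBBG
GGGGGGG

Answer: GGGGGGG
GGGGGGG
GRGGGBG
GRGGGGR
GGGGGGG
GGGGGGG
GGGYGGG
GGGGBBG
GGGGGGG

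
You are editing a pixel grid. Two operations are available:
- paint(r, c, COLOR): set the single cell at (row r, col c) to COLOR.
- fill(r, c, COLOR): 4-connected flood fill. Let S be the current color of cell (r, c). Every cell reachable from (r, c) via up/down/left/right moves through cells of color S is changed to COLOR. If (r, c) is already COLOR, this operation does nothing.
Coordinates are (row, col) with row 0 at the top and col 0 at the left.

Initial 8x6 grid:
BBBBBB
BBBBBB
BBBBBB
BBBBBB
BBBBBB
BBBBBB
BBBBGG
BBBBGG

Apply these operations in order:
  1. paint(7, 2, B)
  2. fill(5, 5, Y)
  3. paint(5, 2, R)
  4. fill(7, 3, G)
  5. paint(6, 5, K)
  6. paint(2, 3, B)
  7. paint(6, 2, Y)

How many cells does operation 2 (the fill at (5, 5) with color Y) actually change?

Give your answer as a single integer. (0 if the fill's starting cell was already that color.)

Answer: 44

Derivation:
After op 1 paint(7,2,B):
BBBBBB
BBBBBB
BBBBBB
BBBBBB
BBBBBB
BBBBBB
BBBBGG
BBBBGG
After op 2 fill(5,5,Y) [44 cells changed]:
YYYYYY
YYYYYY
YYYYYY
YYYYYY
YYYYYY
YYYYYY
YYYYGG
YYYYGG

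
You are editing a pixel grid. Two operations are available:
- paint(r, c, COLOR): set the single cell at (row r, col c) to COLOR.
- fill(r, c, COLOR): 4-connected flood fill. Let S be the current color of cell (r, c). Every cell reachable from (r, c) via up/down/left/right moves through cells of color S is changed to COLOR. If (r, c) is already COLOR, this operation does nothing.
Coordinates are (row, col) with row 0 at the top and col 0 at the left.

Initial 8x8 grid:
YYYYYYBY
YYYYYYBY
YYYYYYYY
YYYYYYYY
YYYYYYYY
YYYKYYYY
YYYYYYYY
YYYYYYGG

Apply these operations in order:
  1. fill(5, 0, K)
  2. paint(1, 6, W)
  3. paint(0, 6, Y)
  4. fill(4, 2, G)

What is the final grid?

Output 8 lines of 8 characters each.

Answer: GGGGGGYG
GGGGGGWG
GGGGGGGG
GGGGGGGG
GGGGGGGG
GGGGGGGG
GGGGGGGG
GGGGGGGG

Derivation:
After op 1 fill(5,0,K) [59 cells changed]:
KKKKKKBK
KKKKKKBK
KKKKKKKK
KKKKKKKK
KKKKKKKK
KKKKKKKK
KKKKKKKK
KKKKKKGG
After op 2 paint(1,6,W):
KKKKKKBK
KKKKKKWK
KKKKKKKK
KKKKKKKK
KKKKKKKK
KKKKKKKK
KKKKKKKK
KKKKKKGG
After op 3 paint(0,6,Y):
KKKKKKYK
KKKKKKWK
KKKKKKKK
KKKKKKKK
KKKKKKKK
KKKKKKKK
KKKKKKKK
KKKKKKGG
After op 4 fill(4,2,G) [60 cells changed]:
GGGGGGYG
GGGGGGWG
GGGGGGGG
GGGGGGGG
GGGGGGGG
GGGGGGGG
GGGGGGGG
GGGGGGGG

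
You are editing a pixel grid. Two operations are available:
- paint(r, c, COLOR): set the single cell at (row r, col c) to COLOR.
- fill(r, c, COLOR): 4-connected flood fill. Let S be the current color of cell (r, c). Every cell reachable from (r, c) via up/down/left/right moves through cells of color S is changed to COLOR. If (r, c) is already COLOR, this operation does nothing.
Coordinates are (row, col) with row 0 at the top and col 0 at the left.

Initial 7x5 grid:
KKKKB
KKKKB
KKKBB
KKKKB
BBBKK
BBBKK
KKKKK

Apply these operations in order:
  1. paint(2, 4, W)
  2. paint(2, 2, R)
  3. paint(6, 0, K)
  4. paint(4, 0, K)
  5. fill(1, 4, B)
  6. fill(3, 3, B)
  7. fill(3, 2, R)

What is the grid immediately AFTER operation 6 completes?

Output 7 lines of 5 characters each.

After op 1 paint(2,4,W):
KKKKB
KKKKB
KKKBW
KKKKB
BBBKK
BBBKK
KKKKK
After op 2 paint(2,2,R):
KKKKB
KKKKB
KKRBW
KKKKB
BBBKK
BBBKK
KKKKK
After op 3 paint(6,0,K):
KKKKB
KKKKB
KKRBW
KKKKB
BBBKK
BBBKK
KKKKK
After op 4 paint(4,0,K):
KKKKB
KKKKB
KKRBW
KKKKB
KBBKK
BBBKK
KKKKK
After op 5 fill(1,4,B) [0 cells changed]:
KKKKB
KKKKB
KKRBW
KKKKB
KBBKK
BBBKK
KKKKK
After op 6 fill(3,3,B) [24 cells changed]:
BBBBB
BBBBB
BBRBW
BBBBB
BBBBB
BBBBB
BBBBB

Answer: BBBBB
BBBBB
BBRBW
BBBBB
BBBBB
BBBBB
BBBBB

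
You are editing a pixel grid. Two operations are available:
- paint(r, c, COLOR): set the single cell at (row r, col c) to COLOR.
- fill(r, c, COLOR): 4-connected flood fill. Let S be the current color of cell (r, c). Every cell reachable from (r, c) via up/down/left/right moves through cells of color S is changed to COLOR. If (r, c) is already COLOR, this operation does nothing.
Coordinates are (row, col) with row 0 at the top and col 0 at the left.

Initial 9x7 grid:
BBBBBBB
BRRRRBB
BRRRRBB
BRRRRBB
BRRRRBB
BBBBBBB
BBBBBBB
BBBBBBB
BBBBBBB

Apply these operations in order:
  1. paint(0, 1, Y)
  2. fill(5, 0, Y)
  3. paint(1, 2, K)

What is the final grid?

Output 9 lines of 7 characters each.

Answer: YYYYYYY
YRKRRYY
YRRRRYY
YRRRRYY
YRRRRYY
YYYYYYY
YYYYYYY
YYYYYYY
YYYYYYY

Derivation:
After op 1 paint(0,1,Y):
BYBBBBB
BRRRRBB
BRRRRBB
BRRRRBB
BRRRRBB
BBBBBBB
BBBBBBB
BBBBBBB
BBBBBBB
After op 2 fill(5,0,Y) [46 cells changed]:
YYYYYYY
YRRRRYY
YRRRRYY
YRRRRYY
YRRRRYY
YYYYYYY
YYYYYYY
YYYYYYY
YYYYYYY
After op 3 paint(1,2,K):
YYYYYYY
YRKRRYY
YRRRRYY
YRRRRYY
YRRRRYY
YYYYYYY
YYYYYYY
YYYYYYY
YYYYYYY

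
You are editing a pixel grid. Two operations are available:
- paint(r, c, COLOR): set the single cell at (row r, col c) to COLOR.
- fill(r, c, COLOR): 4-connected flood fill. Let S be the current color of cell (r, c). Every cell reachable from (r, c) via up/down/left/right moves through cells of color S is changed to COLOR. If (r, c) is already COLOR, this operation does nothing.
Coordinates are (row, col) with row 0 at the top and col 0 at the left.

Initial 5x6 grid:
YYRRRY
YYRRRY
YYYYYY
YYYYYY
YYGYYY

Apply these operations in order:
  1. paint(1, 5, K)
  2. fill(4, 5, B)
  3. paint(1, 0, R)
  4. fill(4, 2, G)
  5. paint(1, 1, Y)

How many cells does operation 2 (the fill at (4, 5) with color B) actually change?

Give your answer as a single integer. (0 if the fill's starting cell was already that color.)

After op 1 paint(1,5,K):
YYRRRY
YYRRRK
YYYYYY
YYYYYY
YYGYYY
After op 2 fill(4,5,B) [21 cells changed]:
BBRRRY
BBRRRK
BBBBBB
BBBBBB
BBGBBB

Answer: 21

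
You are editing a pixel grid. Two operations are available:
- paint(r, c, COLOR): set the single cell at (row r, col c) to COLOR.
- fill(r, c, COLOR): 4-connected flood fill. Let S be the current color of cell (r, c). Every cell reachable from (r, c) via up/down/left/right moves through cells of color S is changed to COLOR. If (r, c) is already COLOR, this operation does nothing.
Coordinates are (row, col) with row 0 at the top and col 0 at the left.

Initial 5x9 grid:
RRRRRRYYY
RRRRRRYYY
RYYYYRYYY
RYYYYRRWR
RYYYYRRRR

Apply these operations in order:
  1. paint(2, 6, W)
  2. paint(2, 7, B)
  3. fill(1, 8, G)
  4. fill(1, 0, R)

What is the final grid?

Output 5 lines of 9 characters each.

Answer: RRRRRRGGG
RRRRRRGGG
RYYYYRWBG
RYYYYRRWR
RYYYYRRRR

Derivation:
After op 1 paint(2,6,W):
RRRRRRYYY
RRRRRRYYY
RYYYYRWYY
RYYYYRRWR
RYYYYRRRR
After op 2 paint(2,7,B):
RRRRRRYYY
RRRRRRYYY
RYYYYRWBY
RYYYYRRWR
RYYYYRRRR
After op 3 fill(1,8,G) [7 cells changed]:
RRRRRRGGG
RRRRRRGGG
RYYYYRWBG
RYYYYRRWR
RYYYYRRRR
After op 4 fill(1,0,R) [0 cells changed]:
RRRRRRGGG
RRRRRRGGG
RYYYYRWBG
RYYYYRRWR
RYYYYRRRR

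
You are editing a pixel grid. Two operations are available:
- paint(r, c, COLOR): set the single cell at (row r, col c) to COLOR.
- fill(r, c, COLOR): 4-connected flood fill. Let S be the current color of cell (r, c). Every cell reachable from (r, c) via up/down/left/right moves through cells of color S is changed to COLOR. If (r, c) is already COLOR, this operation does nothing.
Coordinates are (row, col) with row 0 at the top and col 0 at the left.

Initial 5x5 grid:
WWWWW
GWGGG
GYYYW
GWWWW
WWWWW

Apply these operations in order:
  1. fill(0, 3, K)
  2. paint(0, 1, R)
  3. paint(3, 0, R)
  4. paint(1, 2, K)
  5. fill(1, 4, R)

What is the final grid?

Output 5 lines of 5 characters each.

Answer: KRKKK
GKKRR
GYYYW
RWWWW
WWWWW

Derivation:
After op 1 fill(0,3,K) [6 cells changed]:
KKKKK
GKGGG
GYYYW
GWWWW
WWWWW
After op 2 paint(0,1,R):
KRKKK
GKGGG
GYYYW
GWWWW
WWWWW
After op 3 paint(3,0,R):
KRKKK
GKGGG
GYYYW
RWWWW
WWWWW
After op 4 paint(1,2,K):
KRKKK
GKKGG
GYYYW
RWWWW
WWWWW
After op 5 fill(1,4,R) [2 cells changed]:
KRKKK
GKKRR
GYYYW
RWWWW
WWWWW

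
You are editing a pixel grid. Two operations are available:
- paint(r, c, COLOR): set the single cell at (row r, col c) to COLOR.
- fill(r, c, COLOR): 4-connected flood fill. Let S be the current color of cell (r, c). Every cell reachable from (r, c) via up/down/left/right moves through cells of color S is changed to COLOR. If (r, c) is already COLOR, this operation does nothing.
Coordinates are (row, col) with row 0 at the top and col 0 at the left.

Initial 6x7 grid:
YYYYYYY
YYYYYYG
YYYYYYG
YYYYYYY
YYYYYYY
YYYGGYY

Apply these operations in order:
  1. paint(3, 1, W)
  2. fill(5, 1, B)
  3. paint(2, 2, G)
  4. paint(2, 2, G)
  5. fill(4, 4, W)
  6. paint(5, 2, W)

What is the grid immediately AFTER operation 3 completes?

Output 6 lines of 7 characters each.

After op 1 paint(3,1,W):
YYYYYYY
YYYYYYG
YYYYYYG
YWYYYYY
YYYYYYY
YYYGGYY
After op 2 fill(5,1,B) [37 cells changed]:
BBBBBBB
BBBBBBG
BBBBBBG
BWBBBBB
BBBBBBB
BBBGGBB
After op 3 paint(2,2,G):
BBBBBBB
BBBBBBG
BBGBBBG
BWBBBBB
BBBBBBB
BBBGGBB

Answer: BBBBBBB
BBBBBBG
BBGBBBG
BWBBBBB
BBBBBBB
BBBGGBB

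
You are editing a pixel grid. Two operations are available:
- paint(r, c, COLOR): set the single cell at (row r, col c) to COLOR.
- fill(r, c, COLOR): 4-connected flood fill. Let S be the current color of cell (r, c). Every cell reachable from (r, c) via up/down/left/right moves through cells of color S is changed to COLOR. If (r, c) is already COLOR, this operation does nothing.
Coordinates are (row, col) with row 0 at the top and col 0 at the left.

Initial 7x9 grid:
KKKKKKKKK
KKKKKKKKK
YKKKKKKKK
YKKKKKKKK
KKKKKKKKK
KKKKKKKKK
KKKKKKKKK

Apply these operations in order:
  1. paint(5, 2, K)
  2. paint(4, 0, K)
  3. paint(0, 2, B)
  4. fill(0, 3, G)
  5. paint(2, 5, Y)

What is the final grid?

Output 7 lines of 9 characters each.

After op 1 paint(5,2,K):
KKKKKKKKK
KKKKKKKKK
YKKKKKKKK
YKKKKKKKK
KKKKKKKKK
KKKKKKKKK
KKKKKKKKK
After op 2 paint(4,0,K):
KKKKKKKKK
KKKKKKKKK
YKKKKKKKK
YKKKKKKKK
KKKKKKKKK
KKKKKKKKK
KKKKKKKKK
After op 3 paint(0,2,B):
KKBKKKKKK
KKKKKKKKK
YKKKKKKKK
YKKKKKKKK
KKKKKKKKK
KKKKKKKKK
KKKKKKKKK
After op 4 fill(0,3,G) [60 cells changed]:
GGBGGGGGG
GGGGGGGGG
YGGGGGGGG
YGGGGGGGG
GGGGGGGGG
GGGGGGGGG
GGGGGGGGG
After op 5 paint(2,5,Y):
GGBGGGGGG
GGGGGGGGG
YGGGGYGGG
YGGGGGGGG
GGGGGGGGG
GGGGGGGGG
GGGGGGGGG

Answer: GGBGGGGGG
GGGGGGGGG
YGGGGYGGG
YGGGGGGGG
GGGGGGGGG
GGGGGGGGG
GGGGGGGGG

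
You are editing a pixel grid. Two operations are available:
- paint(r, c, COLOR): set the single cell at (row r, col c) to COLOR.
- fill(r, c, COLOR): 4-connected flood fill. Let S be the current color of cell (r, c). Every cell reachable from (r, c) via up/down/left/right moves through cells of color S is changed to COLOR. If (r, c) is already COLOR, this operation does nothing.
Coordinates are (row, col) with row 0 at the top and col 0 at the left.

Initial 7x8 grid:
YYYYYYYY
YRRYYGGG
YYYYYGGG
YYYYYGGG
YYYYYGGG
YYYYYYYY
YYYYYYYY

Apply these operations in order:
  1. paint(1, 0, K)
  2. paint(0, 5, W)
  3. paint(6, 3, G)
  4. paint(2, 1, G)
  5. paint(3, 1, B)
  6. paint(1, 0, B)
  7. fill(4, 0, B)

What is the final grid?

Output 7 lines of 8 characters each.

After op 1 paint(1,0,K):
YYYYYYYY
KRRYYGGG
YYYYYGGG
YYYYYGGG
YYYYYGGG
YYYYYYYY
YYYYYYYY
After op 2 paint(0,5,W):
YYYYYWYY
KRRYYGGG
YYYYYGGG
YYYYYGGG
YYYYYGGG
YYYYYYYY
YYYYYYYY
After op 3 paint(6,3,G):
YYYYYWYY
KRRYYGGG
YYYYYGGG
YYYYYGGG
YYYYYGGG
YYYYYYYY
YYYGYYYY
After op 4 paint(2,1,G):
YYYYYWYY
KRRYYGGG
YGYYYGGG
YYYYYGGG
YYYYYGGG
YYYYYYYY
YYYGYYYY
After op 5 paint(3,1,B):
YYYYYWYY
KRRYYGGG
YGYYYGGG
YBYYYGGG
YYYYYGGG
YYYYYYYY
YYYGYYYY
After op 6 paint(1,0,B):
YYYYYWYY
BRRYYGGG
YGYYYGGG
YBYYYGGG
YYYYYGGG
YYYYYYYY
YYYGYYYY
After op 7 fill(4,0,B) [35 cells changed]:
BBBBBWYY
BRRBBGGG
BGBBBGGG
BBBBBGGG
BBBBBGGG
BBBBBBBB
BBBGBBBB

Answer: BBBBBWYY
BRRBBGGG
BGBBBGGG
BBBBBGGG
BBBBBGGG
BBBBBBBB
BBBGBBBB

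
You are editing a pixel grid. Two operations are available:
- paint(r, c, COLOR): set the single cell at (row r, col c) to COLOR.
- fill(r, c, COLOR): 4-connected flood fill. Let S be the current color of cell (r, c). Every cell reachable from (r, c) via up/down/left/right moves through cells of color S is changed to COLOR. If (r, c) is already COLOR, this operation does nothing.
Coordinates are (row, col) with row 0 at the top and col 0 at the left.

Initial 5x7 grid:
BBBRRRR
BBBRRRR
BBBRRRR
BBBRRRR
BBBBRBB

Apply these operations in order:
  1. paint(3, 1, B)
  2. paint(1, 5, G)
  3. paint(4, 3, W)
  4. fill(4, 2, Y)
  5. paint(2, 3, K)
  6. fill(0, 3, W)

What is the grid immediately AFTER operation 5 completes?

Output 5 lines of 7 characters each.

After op 1 paint(3,1,B):
BBBRRRR
BBBRRRR
BBBRRRR
BBBRRRR
BBBBRBB
After op 2 paint(1,5,G):
BBBRRRR
BBBRRGR
BBBRRRR
BBBRRRR
BBBBRBB
After op 3 paint(4,3,W):
BBBRRRR
BBBRRGR
BBBRRRR
BBBRRRR
BBBWRBB
After op 4 fill(4,2,Y) [15 cells changed]:
YYYRRRR
YYYRRGR
YYYRRRR
YYYRRRR
YYYWRBB
After op 5 paint(2,3,K):
YYYRRRR
YYYRRGR
YYYKRRR
YYYRRRR
YYYWRBB

Answer: YYYRRRR
YYYRRGR
YYYKRRR
YYYRRRR
YYYWRBB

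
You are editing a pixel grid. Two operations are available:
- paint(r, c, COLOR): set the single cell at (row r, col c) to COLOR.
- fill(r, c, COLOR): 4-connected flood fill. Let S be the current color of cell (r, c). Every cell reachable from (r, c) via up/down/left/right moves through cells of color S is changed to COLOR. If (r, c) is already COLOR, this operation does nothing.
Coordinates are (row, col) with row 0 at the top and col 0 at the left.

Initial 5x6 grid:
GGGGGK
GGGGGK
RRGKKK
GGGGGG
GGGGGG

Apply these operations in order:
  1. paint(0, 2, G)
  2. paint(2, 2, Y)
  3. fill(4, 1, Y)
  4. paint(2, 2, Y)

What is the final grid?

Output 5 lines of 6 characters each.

After op 1 paint(0,2,G):
GGGGGK
GGGGGK
RRGKKK
GGGGGG
GGGGGG
After op 2 paint(2,2,Y):
GGGGGK
GGGGGK
RRYKKK
GGGGGG
GGGGGG
After op 3 fill(4,1,Y) [12 cells changed]:
GGGGGK
GGGGGK
RRYKKK
YYYYYY
YYYYYY
After op 4 paint(2,2,Y):
GGGGGK
GGGGGK
RRYKKK
YYYYYY
YYYYYY

Answer: GGGGGK
GGGGGK
RRYKKK
YYYYYY
YYYYYY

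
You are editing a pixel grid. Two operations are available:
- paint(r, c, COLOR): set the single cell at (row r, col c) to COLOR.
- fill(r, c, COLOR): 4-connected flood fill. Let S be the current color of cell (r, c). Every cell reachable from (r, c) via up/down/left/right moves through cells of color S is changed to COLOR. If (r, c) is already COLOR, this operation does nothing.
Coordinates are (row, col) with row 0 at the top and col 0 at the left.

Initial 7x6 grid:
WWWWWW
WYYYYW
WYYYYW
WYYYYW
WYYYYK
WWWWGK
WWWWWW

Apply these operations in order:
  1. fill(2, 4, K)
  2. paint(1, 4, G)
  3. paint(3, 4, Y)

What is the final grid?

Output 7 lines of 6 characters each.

Answer: WWWWWW
WKKKGW
WKKKKW
WKKKYW
WKKKKK
WWWWGK
WWWWWW

Derivation:
After op 1 fill(2,4,K) [16 cells changed]:
WWWWWW
WKKKKW
WKKKKW
WKKKKW
WKKKKK
WWWWGK
WWWWWW
After op 2 paint(1,4,G):
WWWWWW
WKKKGW
WKKKKW
WKKKKW
WKKKKK
WWWWGK
WWWWWW
After op 3 paint(3,4,Y):
WWWWWW
WKKKGW
WKKKKW
WKKKYW
WKKKKK
WWWWGK
WWWWWW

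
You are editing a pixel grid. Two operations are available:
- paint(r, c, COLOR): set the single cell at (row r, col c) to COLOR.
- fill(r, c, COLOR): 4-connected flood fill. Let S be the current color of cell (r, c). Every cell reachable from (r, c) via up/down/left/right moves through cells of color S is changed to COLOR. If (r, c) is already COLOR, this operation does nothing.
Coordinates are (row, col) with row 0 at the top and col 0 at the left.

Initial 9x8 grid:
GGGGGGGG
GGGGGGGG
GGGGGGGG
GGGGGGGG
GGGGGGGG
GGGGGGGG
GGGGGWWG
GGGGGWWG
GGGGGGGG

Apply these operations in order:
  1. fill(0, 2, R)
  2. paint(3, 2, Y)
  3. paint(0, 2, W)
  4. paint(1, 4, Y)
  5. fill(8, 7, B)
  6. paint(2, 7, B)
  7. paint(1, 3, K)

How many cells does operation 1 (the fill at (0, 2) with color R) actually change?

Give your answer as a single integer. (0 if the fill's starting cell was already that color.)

Answer: 68

Derivation:
After op 1 fill(0,2,R) [68 cells changed]:
RRRRRRRR
RRRRRRRR
RRRRRRRR
RRRRRRRR
RRRRRRRR
RRRRRRRR
RRRRRWWR
RRRRRWWR
RRRRRRRR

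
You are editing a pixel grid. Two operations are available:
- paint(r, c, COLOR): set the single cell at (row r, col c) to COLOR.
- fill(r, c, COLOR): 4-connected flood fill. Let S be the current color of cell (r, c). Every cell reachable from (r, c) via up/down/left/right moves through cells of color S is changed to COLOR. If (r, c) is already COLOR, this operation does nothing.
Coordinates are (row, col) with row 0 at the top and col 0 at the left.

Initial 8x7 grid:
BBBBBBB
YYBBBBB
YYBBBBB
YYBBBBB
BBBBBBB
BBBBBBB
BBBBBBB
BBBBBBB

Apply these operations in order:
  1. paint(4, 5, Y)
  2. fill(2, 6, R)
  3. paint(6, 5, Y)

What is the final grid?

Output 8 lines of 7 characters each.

Answer: RRRRRRR
YYRRRRR
YYRRRRR
YYRRRRR
RRRRRYR
RRRRRRR
RRRRRYR
RRRRRRR

Derivation:
After op 1 paint(4,5,Y):
BBBBBBB
YYBBBBB
YYBBBBB
YYBBBBB
BBBBBYB
BBBBBBB
BBBBBBB
BBBBBBB
After op 2 fill(2,6,R) [49 cells changed]:
RRRRRRR
YYRRRRR
YYRRRRR
YYRRRRR
RRRRRYR
RRRRRRR
RRRRRRR
RRRRRRR
After op 3 paint(6,5,Y):
RRRRRRR
YYRRRRR
YYRRRRR
YYRRRRR
RRRRRYR
RRRRRRR
RRRRRYR
RRRRRRR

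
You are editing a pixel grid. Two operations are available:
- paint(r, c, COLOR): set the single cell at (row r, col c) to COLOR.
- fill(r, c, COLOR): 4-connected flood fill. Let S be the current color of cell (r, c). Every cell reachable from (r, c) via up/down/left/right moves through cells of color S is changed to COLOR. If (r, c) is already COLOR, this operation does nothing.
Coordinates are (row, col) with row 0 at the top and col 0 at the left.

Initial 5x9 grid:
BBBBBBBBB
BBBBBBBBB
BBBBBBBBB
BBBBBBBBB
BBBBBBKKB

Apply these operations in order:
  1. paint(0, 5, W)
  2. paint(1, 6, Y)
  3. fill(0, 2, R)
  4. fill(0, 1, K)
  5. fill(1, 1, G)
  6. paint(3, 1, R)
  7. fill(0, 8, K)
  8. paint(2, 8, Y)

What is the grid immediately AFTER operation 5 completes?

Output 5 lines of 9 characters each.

Answer: GGGGGWGGG
GGGGGGYGG
GGGGGGGGG
GGGGGGGGG
GGGGGGGGG

Derivation:
After op 1 paint(0,5,W):
BBBBBWBBB
BBBBBBBBB
BBBBBBBBB
BBBBBBBBB
BBBBBBKKB
After op 2 paint(1,6,Y):
BBBBBWBBB
BBBBBBYBB
BBBBBBBBB
BBBBBBBBB
BBBBBBKKB
After op 3 fill(0,2,R) [41 cells changed]:
RRRRRWRRR
RRRRRRYRR
RRRRRRRRR
RRRRRRRRR
RRRRRRKKR
After op 4 fill(0,1,K) [41 cells changed]:
KKKKKWKKK
KKKKKKYKK
KKKKKKKKK
KKKKKKKKK
KKKKKKKKK
After op 5 fill(1,1,G) [43 cells changed]:
GGGGGWGGG
GGGGGGYGG
GGGGGGGGG
GGGGGGGGG
GGGGGGGGG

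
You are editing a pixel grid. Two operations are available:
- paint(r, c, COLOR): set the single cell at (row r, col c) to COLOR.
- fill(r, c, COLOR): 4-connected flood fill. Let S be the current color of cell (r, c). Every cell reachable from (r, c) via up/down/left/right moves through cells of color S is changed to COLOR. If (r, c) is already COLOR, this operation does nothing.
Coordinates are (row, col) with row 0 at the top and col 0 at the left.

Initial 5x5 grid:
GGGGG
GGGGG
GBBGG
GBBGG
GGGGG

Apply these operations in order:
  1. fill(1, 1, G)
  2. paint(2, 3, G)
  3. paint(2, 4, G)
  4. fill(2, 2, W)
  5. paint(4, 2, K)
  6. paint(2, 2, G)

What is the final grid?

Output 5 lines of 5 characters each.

After op 1 fill(1,1,G) [0 cells changed]:
GGGGG
GGGGG
GBBGG
GBBGG
GGGGG
After op 2 paint(2,3,G):
GGGGG
GGGGG
GBBGG
GBBGG
GGGGG
After op 3 paint(2,4,G):
GGGGG
GGGGG
GBBGG
GBBGG
GGGGG
After op 4 fill(2,2,W) [4 cells changed]:
GGGGG
GGGGG
GWWGG
GWWGG
GGGGG
After op 5 paint(4,2,K):
GGGGG
GGGGG
GWWGG
GWWGG
GGKGG
After op 6 paint(2,2,G):
GGGGG
GGGGG
GWGGG
GWWGG
GGKGG

Answer: GGGGG
GGGGG
GWGGG
GWWGG
GGKGG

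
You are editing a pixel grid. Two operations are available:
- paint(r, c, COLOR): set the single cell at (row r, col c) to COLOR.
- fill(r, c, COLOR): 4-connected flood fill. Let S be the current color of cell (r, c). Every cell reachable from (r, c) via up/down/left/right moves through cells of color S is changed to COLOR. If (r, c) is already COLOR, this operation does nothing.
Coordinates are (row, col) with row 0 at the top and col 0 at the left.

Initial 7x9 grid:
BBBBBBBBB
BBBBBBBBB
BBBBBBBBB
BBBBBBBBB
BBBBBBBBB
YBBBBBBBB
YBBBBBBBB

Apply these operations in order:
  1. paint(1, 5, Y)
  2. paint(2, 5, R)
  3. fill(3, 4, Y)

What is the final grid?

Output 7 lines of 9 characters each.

Answer: YYYYYYYYY
YYYYYYYYY
YYYYYRYYY
YYYYYYYYY
YYYYYYYYY
YYYYYYYYY
YYYYYYYYY

Derivation:
After op 1 paint(1,5,Y):
BBBBBBBBB
BBBBBYBBB
BBBBBBBBB
BBBBBBBBB
BBBBBBBBB
YBBBBBBBB
YBBBBBBBB
After op 2 paint(2,5,R):
BBBBBBBBB
BBBBBYBBB
BBBBBRBBB
BBBBBBBBB
BBBBBBBBB
YBBBBBBBB
YBBBBBBBB
After op 3 fill(3,4,Y) [59 cells changed]:
YYYYYYYYY
YYYYYYYYY
YYYYYRYYY
YYYYYYYYY
YYYYYYYYY
YYYYYYYYY
YYYYYYYYY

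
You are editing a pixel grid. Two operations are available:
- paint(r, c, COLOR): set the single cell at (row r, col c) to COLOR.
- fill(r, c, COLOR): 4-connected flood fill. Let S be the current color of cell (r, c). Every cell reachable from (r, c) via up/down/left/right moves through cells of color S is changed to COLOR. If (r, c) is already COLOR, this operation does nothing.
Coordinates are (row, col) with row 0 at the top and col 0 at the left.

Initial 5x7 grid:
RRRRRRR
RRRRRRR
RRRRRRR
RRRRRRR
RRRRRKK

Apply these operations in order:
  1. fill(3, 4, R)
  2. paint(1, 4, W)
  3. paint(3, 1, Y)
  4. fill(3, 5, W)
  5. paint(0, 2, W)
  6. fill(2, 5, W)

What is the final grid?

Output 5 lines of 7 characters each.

After op 1 fill(3,4,R) [0 cells changed]:
RRRRRRR
RRRRRRR
RRRRRRR
RRRRRRR
RRRRRKK
After op 2 paint(1,4,W):
RRRRRRR
RRRRWRR
RRRRRRR
RRRRRRR
RRRRRKK
After op 3 paint(3,1,Y):
RRRRRRR
RRRRWRR
RRRRRRR
RYRRRRR
RRRRRKK
After op 4 fill(3,5,W) [31 cells changed]:
WWWWWWW
WWWWWWW
WWWWWWW
WYWWWWW
WWWWWKK
After op 5 paint(0,2,W):
WWWWWWW
WWWWWWW
WWWWWWW
WYWWWWW
WWWWWKK
After op 6 fill(2,5,W) [0 cells changed]:
WWWWWWW
WWWWWWW
WWWWWWW
WYWWWWW
WWWWWKK

Answer: WWWWWWW
WWWWWWW
WWWWWWW
WYWWWWW
WWWWWKK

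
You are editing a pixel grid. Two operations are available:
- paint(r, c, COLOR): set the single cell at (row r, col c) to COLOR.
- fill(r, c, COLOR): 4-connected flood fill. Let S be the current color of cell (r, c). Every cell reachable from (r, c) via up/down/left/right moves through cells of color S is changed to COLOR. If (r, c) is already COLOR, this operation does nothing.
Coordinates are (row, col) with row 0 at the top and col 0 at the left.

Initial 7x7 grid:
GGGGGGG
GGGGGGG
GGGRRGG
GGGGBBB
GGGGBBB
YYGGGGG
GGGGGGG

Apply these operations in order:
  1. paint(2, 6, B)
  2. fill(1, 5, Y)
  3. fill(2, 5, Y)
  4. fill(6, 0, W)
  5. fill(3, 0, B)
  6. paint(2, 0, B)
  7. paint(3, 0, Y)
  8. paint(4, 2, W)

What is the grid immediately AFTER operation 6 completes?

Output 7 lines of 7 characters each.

After op 1 paint(2,6,B):
GGGGGGG
GGGGGGG
GGGRRGB
GGGGBBB
GGGGBBB
YYGGGGG
GGGGGGG
After op 2 fill(1,5,Y) [38 cells changed]:
YYYYYYY
YYYYYYY
YYYRRYB
YYYYBBB
YYYYBBB
YYYYYYY
YYYYYYY
After op 3 fill(2,5,Y) [0 cells changed]:
YYYYYYY
YYYYYYY
YYYRRYB
YYYYBBB
YYYYBBB
YYYYYYY
YYYYYYY
After op 4 fill(6,0,W) [40 cells changed]:
WWWWWWW
WWWWWWW
WWWRRWB
WWWWBBB
WWWWBBB
WWWWWWW
WWWWWWW
After op 5 fill(3,0,B) [40 cells changed]:
BBBBBBB
BBBBBBB
BBBRRBB
BBBBBBB
BBBBBBB
BBBBBBB
BBBBBBB
After op 6 paint(2,0,B):
BBBBBBB
BBBBBBB
BBBRRBB
BBBBBBB
BBBBBBB
BBBBBBB
BBBBBBB

Answer: BBBBBBB
BBBBBBB
BBBRRBB
BBBBBBB
BBBBBBB
BBBBBBB
BBBBBBB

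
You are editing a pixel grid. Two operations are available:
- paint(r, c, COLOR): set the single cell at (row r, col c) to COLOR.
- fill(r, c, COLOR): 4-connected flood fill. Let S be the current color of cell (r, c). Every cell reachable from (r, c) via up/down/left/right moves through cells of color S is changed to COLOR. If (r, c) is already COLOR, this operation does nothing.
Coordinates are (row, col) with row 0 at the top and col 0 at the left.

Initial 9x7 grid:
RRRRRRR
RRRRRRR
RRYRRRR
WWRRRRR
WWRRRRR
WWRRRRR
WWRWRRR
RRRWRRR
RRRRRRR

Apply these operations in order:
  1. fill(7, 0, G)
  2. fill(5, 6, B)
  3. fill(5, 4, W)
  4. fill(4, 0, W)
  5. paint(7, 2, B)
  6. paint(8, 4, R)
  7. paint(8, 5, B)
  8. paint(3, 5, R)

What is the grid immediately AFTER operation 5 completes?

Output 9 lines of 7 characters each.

Answer: WWWWWWW
WWWWWWW
WWYWWWW
WWWWWWW
WWWWWWW
WWWWWWW
WWWWWWW
WWBWWWW
WWWWWWW

Derivation:
After op 1 fill(7,0,G) [52 cells changed]:
GGGGGGG
GGGGGGG
GGYGGGG
WWGGGGG
WWGGGGG
WWGGGGG
WWGWGGG
GGGWGGG
GGGGGGG
After op 2 fill(5,6,B) [52 cells changed]:
BBBBBBB
BBBBBBB
BBYBBBB
WWBBBBB
WWBBBBB
WWBBBBB
WWBWBBB
BBBWBBB
BBBBBBB
After op 3 fill(5,4,W) [52 cells changed]:
WWWWWWW
WWWWWWW
WWYWWWW
WWWWWWW
WWWWWWW
WWWWWWW
WWWWWWW
WWWWWWW
WWWWWWW
After op 4 fill(4,0,W) [0 cells changed]:
WWWWWWW
WWWWWWW
WWYWWWW
WWWWWWW
WWWWWWW
WWWWWWW
WWWWWWW
WWWWWWW
WWWWWWW
After op 5 paint(7,2,B):
WWWWWWW
WWWWWWW
WWYWWWW
WWWWWWW
WWWWWWW
WWWWWWW
WWWWWWW
WWBWWWW
WWWWWWW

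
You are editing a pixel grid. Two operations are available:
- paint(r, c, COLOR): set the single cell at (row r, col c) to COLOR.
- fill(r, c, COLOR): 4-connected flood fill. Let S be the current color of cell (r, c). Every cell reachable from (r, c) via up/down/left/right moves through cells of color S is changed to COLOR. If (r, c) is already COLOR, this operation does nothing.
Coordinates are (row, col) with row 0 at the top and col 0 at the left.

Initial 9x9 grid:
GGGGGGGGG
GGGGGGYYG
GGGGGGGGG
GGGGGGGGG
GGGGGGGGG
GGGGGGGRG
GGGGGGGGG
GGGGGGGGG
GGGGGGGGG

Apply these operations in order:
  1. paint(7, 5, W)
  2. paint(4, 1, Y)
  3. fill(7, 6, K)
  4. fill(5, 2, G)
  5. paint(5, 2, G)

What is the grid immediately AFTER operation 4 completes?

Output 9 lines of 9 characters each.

Answer: GGGGGGGGG
GGGGGGYYG
GGGGGGGGG
GGGGGGGGG
GYGGGGGGG
GGGGGGGRG
GGGGGGGGG
GGGGGWGGG
GGGGGGGGG

Derivation:
After op 1 paint(7,5,W):
GGGGGGGGG
GGGGGGYYG
GGGGGGGGG
GGGGGGGGG
GGGGGGGGG
GGGGGGGRG
GGGGGGGGG
GGGGGWGGG
GGGGGGGGG
After op 2 paint(4,1,Y):
GGGGGGGGG
GGGGGGYYG
GGGGGGGGG
GGGGGGGGG
GYGGGGGGG
GGGGGGGRG
GGGGGGGGG
GGGGGWGGG
GGGGGGGGG
After op 3 fill(7,6,K) [76 cells changed]:
KKKKKKKKK
KKKKKKYYK
KKKKKKKKK
KKKKKKKKK
KYKKKKKKK
KKKKKKKRK
KKKKKKKKK
KKKKKWKKK
KKKKKKKKK
After op 4 fill(5,2,G) [76 cells changed]:
GGGGGGGGG
GGGGGGYYG
GGGGGGGGG
GGGGGGGGG
GYGGGGGGG
GGGGGGGRG
GGGGGGGGG
GGGGGWGGG
GGGGGGGGG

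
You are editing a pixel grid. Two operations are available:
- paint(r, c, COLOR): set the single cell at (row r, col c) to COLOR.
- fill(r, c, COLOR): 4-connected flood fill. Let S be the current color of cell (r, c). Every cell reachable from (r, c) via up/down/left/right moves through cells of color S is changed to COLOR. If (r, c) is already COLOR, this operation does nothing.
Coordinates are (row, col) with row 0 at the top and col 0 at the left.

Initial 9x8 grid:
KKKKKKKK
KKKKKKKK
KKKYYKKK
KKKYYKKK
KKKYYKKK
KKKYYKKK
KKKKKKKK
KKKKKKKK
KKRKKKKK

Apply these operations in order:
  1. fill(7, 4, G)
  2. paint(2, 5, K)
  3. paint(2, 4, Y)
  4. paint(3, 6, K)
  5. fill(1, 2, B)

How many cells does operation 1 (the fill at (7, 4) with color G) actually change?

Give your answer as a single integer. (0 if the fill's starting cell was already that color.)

After op 1 fill(7,4,G) [63 cells changed]:
GGGGGGGG
GGGGGGGG
GGGYYGGG
GGGYYGGG
GGGYYGGG
GGGYYGGG
GGGGGGGG
GGGGGGGG
GGRGGGGG

Answer: 63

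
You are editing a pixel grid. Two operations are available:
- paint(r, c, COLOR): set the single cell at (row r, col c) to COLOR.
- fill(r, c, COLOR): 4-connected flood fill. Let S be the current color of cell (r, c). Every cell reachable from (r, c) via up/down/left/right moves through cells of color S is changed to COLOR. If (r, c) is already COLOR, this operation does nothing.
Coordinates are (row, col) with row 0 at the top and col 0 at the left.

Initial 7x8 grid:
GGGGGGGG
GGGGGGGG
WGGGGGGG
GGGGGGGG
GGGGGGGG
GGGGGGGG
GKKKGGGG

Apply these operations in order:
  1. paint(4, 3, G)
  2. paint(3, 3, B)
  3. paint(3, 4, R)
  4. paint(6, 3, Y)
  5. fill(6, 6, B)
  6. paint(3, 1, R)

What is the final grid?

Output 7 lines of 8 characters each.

Answer: BBBBBBBB
BBBBBBBB
WBBBBBBB
BRBBRBBB
BBBBBBBB
BBBBBBBB
BKKYBBBB

Derivation:
After op 1 paint(4,3,G):
GGGGGGGG
GGGGGGGG
WGGGGGGG
GGGGGGGG
GGGGGGGG
GGGGGGGG
GKKKGGGG
After op 2 paint(3,3,B):
GGGGGGGG
GGGGGGGG
WGGGGGGG
GGGBGGGG
GGGGGGGG
GGGGGGGG
GKKKGGGG
After op 3 paint(3,4,R):
GGGGGGGG
GGGGGGGG
WGGGGGGG
GGGBRGGG
GGGGGGGG
GGGGGGGG
GKKKGGGG
After op 4 paint(6,3,Y):
GGGGGGGG
GGGGGGGG
WGGGGGGG
GGGBRGGG
GGGGGGGG
GGGGGGGG
GKKYGGGG
After op 5 fill(6,6,B) [50 cells changed]:
BBBBBBBB
BBBBBBBB
WBBBBBBB
BBBBRBBB
BBBBBBBB
BBBBBBBB
BKKYBBBB
After op 6 paint(3,1,R):
BBBBBBBB
BBBBBBBB
WBBBBBBB
BRBBRBBB
BBBBBBBB
BBBBBBBB
BKKYBBBB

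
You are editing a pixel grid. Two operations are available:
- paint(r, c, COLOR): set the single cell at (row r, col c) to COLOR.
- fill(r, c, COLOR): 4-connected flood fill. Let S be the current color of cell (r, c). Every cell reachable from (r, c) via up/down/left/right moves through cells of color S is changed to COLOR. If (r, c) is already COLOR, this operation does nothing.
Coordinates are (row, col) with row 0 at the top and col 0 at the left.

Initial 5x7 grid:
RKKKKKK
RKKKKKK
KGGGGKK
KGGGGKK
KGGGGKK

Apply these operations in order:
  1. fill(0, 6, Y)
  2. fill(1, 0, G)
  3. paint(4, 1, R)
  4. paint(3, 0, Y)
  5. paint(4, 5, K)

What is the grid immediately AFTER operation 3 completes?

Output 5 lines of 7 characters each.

Answer: GYYYYYY
GYYYYYY
KGGGGYY
KGGGGYY
KRGGGYY

Derivation:
After op 1 fill(0,6,Y) [18 cells changed]:
RYYYYYY
RYYYYYY
KGGGGYY
KGGGGYY
KGGGGYY
After op 2 fill(1,0,G) [2 cells changed]:
GYYYYYY
GYYYYYY
KGGGGYY
KGGGGYY
KGGGGYY
After op 3 paint(4,1,R):
GYYYYYY
GYYYYYY
KGGGGYY
KGGGGYY
KRGGGYY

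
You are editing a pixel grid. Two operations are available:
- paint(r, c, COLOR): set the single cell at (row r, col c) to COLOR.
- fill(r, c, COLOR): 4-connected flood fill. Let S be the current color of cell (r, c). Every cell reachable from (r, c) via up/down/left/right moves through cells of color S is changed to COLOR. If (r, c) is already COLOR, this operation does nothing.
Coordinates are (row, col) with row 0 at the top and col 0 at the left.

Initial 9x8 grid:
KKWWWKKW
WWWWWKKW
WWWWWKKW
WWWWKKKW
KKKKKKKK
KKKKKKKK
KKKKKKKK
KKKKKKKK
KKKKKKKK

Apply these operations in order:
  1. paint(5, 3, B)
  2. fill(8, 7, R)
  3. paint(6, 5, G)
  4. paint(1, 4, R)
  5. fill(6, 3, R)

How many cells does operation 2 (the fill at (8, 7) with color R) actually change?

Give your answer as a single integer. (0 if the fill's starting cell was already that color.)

After op 1 paint(5,3,B):
KKWWWKKW
WWWWWKKW
WWWWWKKW
WWWWKKKW
KKKKKKKK
KKKBKKKK
KKKKKKKK
KKKKKKKK
KKKKKKKK
After op 2 fill(8,7,R) [48 cells changed]:
KKWWWRRW
WWWWWRRW
WWWWWRRW
WWWWRRRW
RRRRRRRR
RRRBRRRR
RRRRRRRR
RRRRRRRR
RRRRRRRR

Answer: 48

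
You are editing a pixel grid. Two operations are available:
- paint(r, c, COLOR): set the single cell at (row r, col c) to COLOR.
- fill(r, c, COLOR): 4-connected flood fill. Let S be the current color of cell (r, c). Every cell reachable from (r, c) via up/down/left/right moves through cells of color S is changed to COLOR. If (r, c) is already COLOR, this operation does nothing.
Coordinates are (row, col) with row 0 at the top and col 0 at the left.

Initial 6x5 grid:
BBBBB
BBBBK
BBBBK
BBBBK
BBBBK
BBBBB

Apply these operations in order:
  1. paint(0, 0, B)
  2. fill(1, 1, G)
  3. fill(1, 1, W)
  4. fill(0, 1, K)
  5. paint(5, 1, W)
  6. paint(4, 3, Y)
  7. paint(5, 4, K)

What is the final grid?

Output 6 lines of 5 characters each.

After op 1 paint(0,0,B):
BBBBB
BBBBK
BBBBK
BBBBK
BBBBK
BBBBB
After op 2 fill(1,1,G) [26 cells changed]:
GGGGG
GGGGK
GGGGK
GGGGK
GGGGK
GGGGG
After op 3 fill(1,1,W) [26 cells changed]:
WWWWW
WWWWK
WWWWK
WWWWK
WWWWK
WWWWW
After op 4 fill(0,1,K) [26 cells changed]:
KKKKK
KKKKK
KKKKK
KKKKK
KKKKK
KKKKK
After op 5 paint(5,1,W):
KKKKK
KKKKK
KKKKK
KKKKK
KKKKK
KWKKK
After op 6 paint(4,3,Y):
KKKKK
KKKKK
KKKKK
KKKKK
KKKYK
KWKKK
After op 7 paint(5,4,K):
KKKKK
KKKKK
KKKKK
KKKKK
KKKYK
KWKKK

Answer: KKKKK
KKKKK
KKKKK
KKKKK
KKKYK
KWKKK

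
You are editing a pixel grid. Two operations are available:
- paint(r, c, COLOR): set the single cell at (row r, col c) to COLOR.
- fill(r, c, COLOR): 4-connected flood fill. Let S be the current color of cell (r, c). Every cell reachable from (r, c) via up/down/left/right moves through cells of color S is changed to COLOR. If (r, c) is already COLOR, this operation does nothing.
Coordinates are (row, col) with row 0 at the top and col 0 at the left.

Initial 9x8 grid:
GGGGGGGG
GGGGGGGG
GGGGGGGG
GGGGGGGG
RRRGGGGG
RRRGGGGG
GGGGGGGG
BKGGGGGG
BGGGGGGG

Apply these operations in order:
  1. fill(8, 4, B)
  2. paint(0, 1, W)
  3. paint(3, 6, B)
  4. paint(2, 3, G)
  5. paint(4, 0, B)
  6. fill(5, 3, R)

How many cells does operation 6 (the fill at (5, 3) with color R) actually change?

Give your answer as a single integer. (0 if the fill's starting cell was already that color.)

Answer: 64

Derivation:
After op 1 fill(8,4,B) [63 cells changed]:
BBBBBBBB
BBBBBBBB
BBBBBBBB
BBBBBBBB
RRRBBBBB
RRRBBBBB
BBBBBBBB
BKBBBBBB
BBBBBBBB
After op 2 paint(0,1,W):
BWBBBBBB
BBBBBBBB
BBBBBBBB
BBBBBBBB
RRRBBBBB
RRRBBBBB
BBBBBBBB
BKBBBBBB
BBBBBBBB
After op 3 paint(3,6,B):
BWBBBBBB
BBBBBBBB
BBBBBBBB
BBBBBBBB
RRRBBBBB
RRRBBBBB
BBBBBBBB
BKBBBBBB
BBBBBBBB
After op 4 paint(2,3,G):
BWBBBBBB
BBBBBBBB
BBBGBBBB
BBBBBBBB
RRRBBBBB
RRRBBBBB
BBBBBBBB
BKBBBBBB
BBBBBBBB
After op 5 paint(4,0,B):
BWBBBBBB
BBBBBBBB
BBBGBBBB
BBBBBBBB
BRRBBBBB
RRRBBBBB
BBBBBBBB
BKBBBBBB
BBBBBBBB
After op 6 fill(5,3,R) [64 cells changed]:
RWRRRRRR
RRRRRRRR
RRRGRRRR
RRRRRRRR
RRRRRRRR
RRRRRRRR
RRRRRRRR
RKRRRRRR
RRRRRRRR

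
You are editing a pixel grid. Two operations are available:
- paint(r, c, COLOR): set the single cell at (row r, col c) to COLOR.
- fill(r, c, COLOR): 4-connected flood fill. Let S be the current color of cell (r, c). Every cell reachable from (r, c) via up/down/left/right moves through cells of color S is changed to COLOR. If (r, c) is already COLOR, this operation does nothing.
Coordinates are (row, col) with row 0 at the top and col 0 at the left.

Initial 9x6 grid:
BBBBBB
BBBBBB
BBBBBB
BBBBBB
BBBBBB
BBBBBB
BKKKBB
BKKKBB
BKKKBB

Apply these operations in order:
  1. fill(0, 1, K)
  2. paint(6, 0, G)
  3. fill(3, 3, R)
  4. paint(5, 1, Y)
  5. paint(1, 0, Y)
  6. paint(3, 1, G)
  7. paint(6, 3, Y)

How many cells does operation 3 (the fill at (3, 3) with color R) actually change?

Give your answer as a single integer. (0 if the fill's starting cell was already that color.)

Answer: 53

Derivation:
After op 1 fill(0,1,K) [45 cells changed]:
KKKKKK
KKKKKK
KKKKKK
KKKKKK
KKKKKK
KKKKKK
KKKKKK
KKKKKK
KKKKKK
After op 2 paint(6,0,G):
KKKKKK
KKKKKK
KKKKKK
KKKKKK
KKKKKK
KKKKKK
GKKKKK
KKKKKK
KKKKKK
After op 3 fill(3,3,R) [53 cells changed]:
RRRRRR
RRRRRR
RRRRRR
RRRRRR
RRRRRR
RRRRRR
GRRRRR
RRRRRR
RRRRRR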